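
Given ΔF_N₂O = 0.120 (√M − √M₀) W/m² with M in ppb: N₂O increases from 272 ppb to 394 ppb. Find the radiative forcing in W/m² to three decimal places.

ΔF = 0.403 W/m²

N₂O: 0.120 × (√394 − √272) = 0.120 × (19.8494 − 16.4924) = 0.120 × 3.3570 = 0.4028 W/m².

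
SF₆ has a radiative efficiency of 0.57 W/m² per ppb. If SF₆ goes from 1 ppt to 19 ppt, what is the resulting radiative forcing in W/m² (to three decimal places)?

SF₆: Δ = 19 − 1 = 18 ppt = 0.018 ppb; ΔF = 0.57 × 0.018 = 0.0103 W/m².

ΔF = 0.010 W/m²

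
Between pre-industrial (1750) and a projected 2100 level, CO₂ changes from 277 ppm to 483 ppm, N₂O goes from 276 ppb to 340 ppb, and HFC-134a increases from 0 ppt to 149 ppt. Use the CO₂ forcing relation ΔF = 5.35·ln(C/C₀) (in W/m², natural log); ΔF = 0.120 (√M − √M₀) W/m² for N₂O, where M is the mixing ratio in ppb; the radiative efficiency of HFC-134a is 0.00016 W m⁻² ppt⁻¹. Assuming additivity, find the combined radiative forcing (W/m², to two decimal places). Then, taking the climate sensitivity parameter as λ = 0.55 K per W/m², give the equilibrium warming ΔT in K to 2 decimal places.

ΔF = 3.22 W/m²; ΔT = 1.77 K

CO₂: 5.35 × ln(483/277) = 5.35 × ln(1.74368) = 5.35 × 0.55600 = 2.9746 W/m².
N₂O: 0.120 × (√340 − √276) = 0.120 × (18.4391 − 16.6132) = 0.120 × 1.8259 = 0.2191 W/m².
HFC-134a: ΔF = 0.00016 × (149 − 0) = 0.00016 × 149 = 0.0238 W/m².
Total ΔF = 2.9746 + 0.2191 + 0.0238 = 3.2175 W/m².
ΔT = λ ΔF = 0.55 × 3.22 = 1.7710 K.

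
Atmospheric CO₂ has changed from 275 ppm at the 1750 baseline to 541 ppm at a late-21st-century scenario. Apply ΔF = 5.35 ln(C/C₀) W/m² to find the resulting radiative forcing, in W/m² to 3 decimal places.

CO₂: 5.35 × ln(541/275) = 5.35 × ln(1.96727) = 5.35 × 0.67665 = 3.6201 W/m².

ΔF = 3.620 W/m²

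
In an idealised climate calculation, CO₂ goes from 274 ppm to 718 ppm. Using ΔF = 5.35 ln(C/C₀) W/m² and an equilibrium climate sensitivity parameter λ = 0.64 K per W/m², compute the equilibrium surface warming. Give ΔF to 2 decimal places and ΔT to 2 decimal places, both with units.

CO₂: 5.35 × ln(718/274) = 5.35 × ln(2.62044) = 5.35 × 0.96334 = 5.1539 W/m².
ΔT = λ ΔF = 0.64 × 5.15 = 3.2960 K.

ΔF = 5.15 W/m²; ΔT = 3.30 K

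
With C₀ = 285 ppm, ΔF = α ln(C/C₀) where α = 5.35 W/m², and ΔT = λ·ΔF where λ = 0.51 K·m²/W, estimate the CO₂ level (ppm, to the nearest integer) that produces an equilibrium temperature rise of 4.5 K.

C ≈ 1483 ppm

Required forcing: ΔF = ΔT/λ = 4.5/0.51 = 8.8235 W/m².
Then ln(C/285) = ΔF/5.35 = 8.8235/5.35 = 1.64925.
So C = 285 × e^1.64925 = 285 × 5.20308 = 1482.88 ppm.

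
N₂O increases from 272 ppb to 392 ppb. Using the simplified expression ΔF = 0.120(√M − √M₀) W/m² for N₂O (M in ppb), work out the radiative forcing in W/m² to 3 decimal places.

ΔF = 0.397 W/m²

N₂O: 0.120 × (√392 − √272) = 0.120 × (19.7990 − 16.4924) = 0.120 × 3.3066 = 0.3968 W/m².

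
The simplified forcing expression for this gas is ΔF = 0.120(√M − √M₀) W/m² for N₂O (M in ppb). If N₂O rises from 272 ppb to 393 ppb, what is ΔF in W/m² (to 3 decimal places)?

ΔF = 0.400 W/m²

N₂O: 0.120 × (√393 − √272) = 0.120 × (19.8242 − 16.4924) = 0.120 × 3.3318 = 0.3998 W/m².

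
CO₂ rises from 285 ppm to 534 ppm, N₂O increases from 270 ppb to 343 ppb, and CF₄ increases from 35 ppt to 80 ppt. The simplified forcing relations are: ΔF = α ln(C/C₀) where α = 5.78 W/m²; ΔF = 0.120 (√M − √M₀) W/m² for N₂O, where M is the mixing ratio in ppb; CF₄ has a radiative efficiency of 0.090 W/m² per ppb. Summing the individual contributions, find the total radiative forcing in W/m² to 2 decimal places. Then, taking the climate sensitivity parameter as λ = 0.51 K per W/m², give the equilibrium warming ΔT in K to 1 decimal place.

ΔF = 3.88 W/m²; ΔT = 2.0 K

CO₂: 5.78 × ln(534/285) = 5.78 × ln(1.87368) = 5.78 × 0.62790 = 3.6293 W/m².
N₂O: 0.120 × (√343 − √270) = 0.120 × (18.5203 − 16.4317) = 0.120 × 2.0886 = 0.2506 W/m².
CF₄: Δ = 80 − 35 = 45 ppt = 0.045 ppb; ΔF = 0.090 × 0.045 = 0.0041 W/m².
Total ΔF = 3.6293 + 0.2506 + 0.0041 = 3.8840 W/m².
ΔT = λ ΔF = 0.51 × 3.88 = 1.9788 K.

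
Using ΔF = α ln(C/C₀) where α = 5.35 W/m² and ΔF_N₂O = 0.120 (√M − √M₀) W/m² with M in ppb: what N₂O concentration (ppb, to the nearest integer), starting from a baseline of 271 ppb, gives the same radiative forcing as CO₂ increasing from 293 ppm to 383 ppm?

M ≈ 807 ppb

CO₂ forcing: 5.35 × ln(383/293) = 5.35 × 0.267862 = 1.43306 W/m².
Set 0.120(√M − √271) = 1.43306: √M = 1.43306/0.120 + √271 = 11.9422 + 16.4621 = 28.4043.
M = (28.4043)² = 806.80 ppb.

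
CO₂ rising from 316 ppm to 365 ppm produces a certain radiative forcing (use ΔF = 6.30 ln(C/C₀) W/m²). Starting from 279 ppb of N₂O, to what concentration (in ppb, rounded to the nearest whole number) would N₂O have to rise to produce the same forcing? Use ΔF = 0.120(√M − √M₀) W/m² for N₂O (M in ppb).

M ≈ 589 ppb

CO₂ forcing: 6.30 × ln(365/316) = 6.30 × 0.144155 = 0.90818 W/m².
Set 0.120(√M − √279) = 0.90818: √M = 0.90818/0.120 + √279 = 7.5682 + 16.7033 = 24.2715.
M = (24.2715)² = 589.11 ppb.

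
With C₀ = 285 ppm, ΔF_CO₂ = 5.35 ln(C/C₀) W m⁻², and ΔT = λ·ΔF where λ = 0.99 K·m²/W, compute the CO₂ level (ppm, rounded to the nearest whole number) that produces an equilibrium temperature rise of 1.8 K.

Required forcing: ΔF = ΔT/λ = 1.8/0.99 = 1.8182 W/m².
Then ln(C/285) = ΔF/5.35 = 1.8182/5.35 = 0.33985.
So C = 285 × e^0.33985 = 285 × 1.40474 = 400.35 ppm.

C ≈ 400 ppm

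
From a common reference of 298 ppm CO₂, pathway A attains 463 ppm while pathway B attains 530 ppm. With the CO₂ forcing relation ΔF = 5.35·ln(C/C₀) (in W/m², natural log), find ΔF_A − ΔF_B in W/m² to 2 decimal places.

ΔF_A − ΔF_B = -0.72 W/m²

ΔF_A = 5.35 ln(463/298) = 5.35 × 0.44063 = 2.3574 W/m².
ΔF_B = 5.35 ln(530/298) = 5.35 × 0.57578 = 3.0804 W/m².
Difference: 2.3574 − 3.0804 = -0.7230 W/m².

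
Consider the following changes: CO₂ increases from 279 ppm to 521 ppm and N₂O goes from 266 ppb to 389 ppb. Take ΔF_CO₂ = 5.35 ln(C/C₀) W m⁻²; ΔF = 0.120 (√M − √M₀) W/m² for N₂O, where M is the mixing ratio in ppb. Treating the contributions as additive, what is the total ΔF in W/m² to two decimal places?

ΔF = 3.75 W/m²

CO₂: 5.35 × ln(521/279) = 5.35 × ln(1.86738) = 5.35 × 0.62454 = 3.3413 W/m².
N₂O: 0.120 × (√389 − √266) = 0.120 × (19.7231 − 16.3095) = 0.120 × 3.4136 = 0.4096 W/m².
Total ΔF = 3.3413 + 0.4096 = 3.7509 W/m².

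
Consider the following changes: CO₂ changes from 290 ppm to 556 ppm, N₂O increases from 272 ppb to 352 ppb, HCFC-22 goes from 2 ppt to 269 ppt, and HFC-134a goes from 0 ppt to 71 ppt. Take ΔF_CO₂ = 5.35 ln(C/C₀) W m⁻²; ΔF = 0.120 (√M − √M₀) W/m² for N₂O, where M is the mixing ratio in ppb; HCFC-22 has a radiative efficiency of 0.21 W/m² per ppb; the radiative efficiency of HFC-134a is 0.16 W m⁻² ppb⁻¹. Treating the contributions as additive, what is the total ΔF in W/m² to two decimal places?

CO₂: 5.35 × ln(556/290) = 5.35 × ln(1.91724) = 5.35 × 0.65089 = 3.4823 W/m².
N₂O: 0.120 × (√352 − √272) = 0.120 × (18.7617 − 16.4924) = 0.120 × 2.2693 = 0.2723 W/m².
HCFC-22: Δ = 269 − 2 = 267 ppt = 0.267 ppb; ΔF = 0.21 × 0.267 = 0.0561 W/m².
HFC-134a: Δ = 71 − 0 = 71 ppt = 0.071 ppb; ΔF = 0.16 × 0.071 = 0.0114 W/m².
Total ΔF = 3.4823 + 0.2723 + 0.0561 + 0.0114 = 3.8221 W/m².

ΔF = 3.82 W/m²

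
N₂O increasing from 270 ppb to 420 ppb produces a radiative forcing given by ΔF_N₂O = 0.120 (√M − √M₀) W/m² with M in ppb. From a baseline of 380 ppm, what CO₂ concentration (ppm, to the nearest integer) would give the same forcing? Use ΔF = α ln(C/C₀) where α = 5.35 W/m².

N₂O forcing: 0.120 × (√420 − √270) = 0.120 × (20.4939 − 16.4317) = 0.120 × 4.0622 = 0.48746 W/m².
Set 5.35 ln(C/380) = 0.48746: ln(C/380) = 0.48746/5.35 = 0.09111, so C = 380 × e^0.09111 = 380 × 1.09539 = 416.25 ppm.

C ≈ 416 ppm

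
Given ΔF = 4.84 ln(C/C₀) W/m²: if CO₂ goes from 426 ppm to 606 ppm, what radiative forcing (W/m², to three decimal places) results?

CO₂: 4.84 × ln(606/426) = 4.84 × ln(1.42254) = 4.84 × 0.35244 = 1.7058 W/m².

ΔF = 1.706 W/m²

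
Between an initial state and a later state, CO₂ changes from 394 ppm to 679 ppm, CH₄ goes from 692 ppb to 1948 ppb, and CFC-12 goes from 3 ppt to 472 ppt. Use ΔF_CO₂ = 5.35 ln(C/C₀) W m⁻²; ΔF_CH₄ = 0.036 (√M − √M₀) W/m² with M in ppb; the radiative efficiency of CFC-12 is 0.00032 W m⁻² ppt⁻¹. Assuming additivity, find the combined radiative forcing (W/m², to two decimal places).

CO₂: 5.35 × ln(679/394) = 5.35 × ln(1.72335) = 5.35 × 0.54427 = 2.9118 W/m².
CH₄: 0.036 × (√1948 − √692) = 0.036 × (44.1362 − 26.3059) = 0.036 × 17.8303 = 0.6419 W/m².
CFC-12: ΔF = 0.00032 × (472 − 3) = 0.00032 × 469 = 0.1501 W/m².
Total ΔF = 2.9118 + 0.6419 + 0.1501 = 3.7038 W/m².

ΔF = 3.70 W/m²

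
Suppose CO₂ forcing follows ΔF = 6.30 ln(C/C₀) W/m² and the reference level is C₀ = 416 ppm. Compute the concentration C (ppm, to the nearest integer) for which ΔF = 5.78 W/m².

C ≈ 1041 ppm

Set 6.30 ln(C/416) = 5.78, so ln(C/416) = 5.78/6.30 = 0.91746.
Then C/416 = e^0.91746 = 2.50292, giving C = 416 × 2.50292 = 1041.21 ppm.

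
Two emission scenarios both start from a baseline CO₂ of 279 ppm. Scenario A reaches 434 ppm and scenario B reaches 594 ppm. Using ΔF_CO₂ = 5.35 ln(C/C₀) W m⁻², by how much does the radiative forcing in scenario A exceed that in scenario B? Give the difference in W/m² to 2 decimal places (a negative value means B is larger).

ΔF_A − ΔF_B = -1.68 W/m²

ΔF_A = 5.35 ln(434/279) = 5.35 × 0.44183 = 2.3638 W/m².
ΔF_B = 5.35 ln(594/279) = 5.35 × 0.75567 = 4.0428 W/m².
Difference: 2.3638 − 4.0428 = -1.6790 W/m².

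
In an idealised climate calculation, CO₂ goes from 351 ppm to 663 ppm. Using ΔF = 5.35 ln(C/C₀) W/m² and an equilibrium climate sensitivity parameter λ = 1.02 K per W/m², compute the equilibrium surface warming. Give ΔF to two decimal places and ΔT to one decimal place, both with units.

CO₂: 5.35 × ln(663/351) = 5.35 × ln(1.88889) = 5.35 × 0.63599 = 3.4025 W/m².
ΔT = λ ΔF = 1.02 × 3.40 = 3.4680 K.

ΔF = 3.40 W/m²; ΔT = 3.5 K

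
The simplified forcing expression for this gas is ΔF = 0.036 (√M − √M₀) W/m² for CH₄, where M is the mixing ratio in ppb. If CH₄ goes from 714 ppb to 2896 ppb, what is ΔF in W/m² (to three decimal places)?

ΔF = 0.975 W/m²

CH₄: 0.036 × (√2896 − √714) = 0.036 × (53.8145 − 26.7208) = 0.036 × 27.0937 = 0.9754 W/m².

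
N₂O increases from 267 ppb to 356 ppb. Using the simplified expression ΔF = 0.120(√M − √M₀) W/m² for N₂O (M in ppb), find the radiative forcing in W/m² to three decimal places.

ΔF = 0.303 W/m²

N₂O: 0.120 × (√356 − √267) = 0.120 × (18.8680 − 16.3401) = 0.120 × 2.5279 = 0.3033 W/m².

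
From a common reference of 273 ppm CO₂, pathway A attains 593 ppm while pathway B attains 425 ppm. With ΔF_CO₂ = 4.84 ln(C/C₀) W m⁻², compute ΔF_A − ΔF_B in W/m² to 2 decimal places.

ΔF_A = 4.84 ln(593/273) = 4.84 × 0.77572 = 3.7545 W/m².
ΔF_B = 4.84 ln(425/273) = 4.84 × 0.44262 = 2.1423 W/m².
Difference: 3.7545 − 2.1423 = 1.6122 W/m².

ΔF_A − ΔF_B = 1.61 W/m²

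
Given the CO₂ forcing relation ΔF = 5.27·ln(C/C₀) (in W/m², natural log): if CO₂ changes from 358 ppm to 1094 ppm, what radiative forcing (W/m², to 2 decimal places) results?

ΔF = 5.89 W/m²

CO₂: 5.27 × ln(1094/358) = 5.27 × ln(3.05587) = 5.27 × 1.11706 = 5.8869 W/m².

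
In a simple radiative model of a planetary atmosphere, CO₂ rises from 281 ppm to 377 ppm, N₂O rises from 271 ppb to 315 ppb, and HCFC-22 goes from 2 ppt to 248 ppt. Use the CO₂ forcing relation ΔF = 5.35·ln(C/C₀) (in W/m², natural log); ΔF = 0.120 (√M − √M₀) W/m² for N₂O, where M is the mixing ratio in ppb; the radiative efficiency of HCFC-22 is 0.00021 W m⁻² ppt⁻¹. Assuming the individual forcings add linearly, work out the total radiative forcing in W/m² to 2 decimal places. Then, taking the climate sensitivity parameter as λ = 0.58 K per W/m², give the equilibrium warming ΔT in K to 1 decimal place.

ΔF = 1.78 W/m²; ΔT = 1.0 K

CO₂: 5.35 × ln(377/281) = 5.35 × ln(1.34164) = 5.35 × 0.29389 = 1.5723 W/m².
N₂O: 0.120 × (√315 − √271) = 0.120 × (17.7482 − 16.4621) = 0.120 × 1.2861 = 0.1543 W/m².
HCFC-22: ΔF = 0.00021 × (248 − 2) = 0.00021 × 246 = 0.0517 W/m².
Total ΔF = 1.5723 + 0.1543 + 0.0517 = 1.7783 W/m².
ΔT = λ ΔF = 0.58 × 1.78 = 1.0324 K.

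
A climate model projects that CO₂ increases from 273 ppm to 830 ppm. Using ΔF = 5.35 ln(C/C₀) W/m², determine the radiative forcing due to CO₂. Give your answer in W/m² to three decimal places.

CO₂: 5.35 × ln(830/273) = 5.35 × ln(3.04029) = 5.35 × 1.11195 = 5.9489 W/m².

ΔF = 5.949 W/m²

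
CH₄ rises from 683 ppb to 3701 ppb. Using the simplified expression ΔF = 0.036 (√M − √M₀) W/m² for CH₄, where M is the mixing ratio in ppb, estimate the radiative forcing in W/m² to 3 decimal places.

ΔF = 1.249 W/m²

CH₄: 0.036 × (√3701 − √683) = 0.036 × (60.8358 − 26.1343) = 0.036 × 34.7015 = 1.2493 W/m².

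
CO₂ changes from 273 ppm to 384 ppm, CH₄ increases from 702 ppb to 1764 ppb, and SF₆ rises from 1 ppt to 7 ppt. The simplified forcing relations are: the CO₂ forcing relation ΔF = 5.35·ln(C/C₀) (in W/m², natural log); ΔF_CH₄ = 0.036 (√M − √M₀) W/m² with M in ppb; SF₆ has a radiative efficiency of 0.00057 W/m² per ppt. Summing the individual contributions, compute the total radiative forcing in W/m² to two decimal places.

ΔF = 2.39 W/m²

CO₂: 5.35 × ln(384/273) = 5.35 × ln(1.40659) = 5.35 × 0.34117 = 1.8253 W/m².
CH₄: 0.036 × (√1764 − √702) = 0.036 × (42.0000 − 26.4953) = 0.036 × 15.5047 = 0.5582 W/m².
SF₆: ΔF = 0.00057 × (7 − 1) = 0.00057 × 6 = 0.0034 W/m².
Total ΔF = 1.8253 + 0.5582 + 0.0034 = 2.3869 W/m².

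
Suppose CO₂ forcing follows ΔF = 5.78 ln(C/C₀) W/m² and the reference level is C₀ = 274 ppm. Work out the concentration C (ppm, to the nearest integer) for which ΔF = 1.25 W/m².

Set 5.78 ln(C/274) = 1.25, so ln(C/274) = 1.25/5.78 = 0.21626.
Then C/274 = e^0.21626 = 1.24143, giving C = 274 × 1.24143 = 340.15 ppm.

C ≈ 340 ppm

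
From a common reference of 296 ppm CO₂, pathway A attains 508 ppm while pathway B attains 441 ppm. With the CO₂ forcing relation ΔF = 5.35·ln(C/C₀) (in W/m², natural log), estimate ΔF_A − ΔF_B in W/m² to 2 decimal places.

ΔF_A − ΔF_B = 0.76 W/m²

ΔF_A = 5.35 ln(508/296) = 5.35 × 0.54012 = 2.8896 W/m².
ΔF_B = 5.35 ln(441/296) = 5.35 × 0.39869 = 2.1330 W/m².
Difference: 2.8896 − 2.1330 = 0.7566 W/m².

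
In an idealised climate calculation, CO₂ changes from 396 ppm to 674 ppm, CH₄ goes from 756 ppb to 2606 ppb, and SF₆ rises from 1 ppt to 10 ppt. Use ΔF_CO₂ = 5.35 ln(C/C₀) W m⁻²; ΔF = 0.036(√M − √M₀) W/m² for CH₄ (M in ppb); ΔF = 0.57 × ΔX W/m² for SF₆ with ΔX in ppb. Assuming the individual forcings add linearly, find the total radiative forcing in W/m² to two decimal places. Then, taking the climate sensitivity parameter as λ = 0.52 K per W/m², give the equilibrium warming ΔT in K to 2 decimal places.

CO₂: 5.35 × ln(674/396) = 5.35 × ln(1.70202) = 5.35 × 0.53182 = 2.8452 W/m².
CH₄: 0.036 × (√2606 − √756) = 0.036 × (51.0490 − 27.4955) = 0.036 × 23.5535 = 0.8479 W/m².
SF₆: Δ = 10 − 1 = 9 ppt = 0.009 ppb; ΔF = 0.57 × 0.009 = 0.0051 W/m².
Total ΔF = 2.8452 + 0.8479 + 0.0051 = 3.6982 W/m².
ΔT = λ ΔF = 0.52 × 3.70 = 1.9240 K.

ΔF = 3.70 W/m²; ΔT = 1.92 K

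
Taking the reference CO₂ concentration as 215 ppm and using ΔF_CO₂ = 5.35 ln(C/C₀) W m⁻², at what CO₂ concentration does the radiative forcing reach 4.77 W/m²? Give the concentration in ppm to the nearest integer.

Set 5.35 ln(C/215) = 4.77, so ln(C/215) = 4.77/5.35 = 0.89159.
Then C/215 = e^0.89159 = 2.43900, giving C = 215 × 2.43900 = 524.39 ppm.

C ≈ 524 ppm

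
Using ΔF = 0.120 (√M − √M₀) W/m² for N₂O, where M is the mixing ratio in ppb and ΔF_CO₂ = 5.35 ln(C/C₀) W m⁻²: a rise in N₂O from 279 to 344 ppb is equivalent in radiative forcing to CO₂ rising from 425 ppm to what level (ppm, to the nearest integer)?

C ≈ 443 ppm

N₂O forcing: 0.120 × (√344 − √279) = 0.120 × (18.5472 − 16.7033) = 0.120 × 1.8439 = 0.22127 W/m².
Set 5.35 ln(C/425) = 0.22127: ln(C/425) = 0.22127/5.35 = 0.04136, so C = 425 × e^0.04136 = 425 × 1.04223 = 442.95 ppm.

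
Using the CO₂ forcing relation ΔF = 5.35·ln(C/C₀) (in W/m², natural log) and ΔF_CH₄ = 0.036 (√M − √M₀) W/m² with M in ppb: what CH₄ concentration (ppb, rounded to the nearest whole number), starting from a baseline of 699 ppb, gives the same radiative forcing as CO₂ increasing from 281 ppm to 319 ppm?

CO₂ forcing: 5.35 × ln(319/281) = 5.35 × 0.126836 = 0.67857 W/m².
Set 0.036(√M − √699) = 0.67857: √M = 0.67857/0.036 + √699 = 18.8492 + 26.4386 = 45.2878.
M = (45.2878)² = 2050.98 ppb.

M ≈ 2051 ppb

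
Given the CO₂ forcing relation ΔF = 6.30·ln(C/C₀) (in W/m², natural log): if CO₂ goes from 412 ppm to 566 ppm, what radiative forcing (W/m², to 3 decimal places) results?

CO₂: 6.30 × ln(566/412) = 6.30 × ln(1.37379) = 6.30 × 0.31757 = 2.0007 W/m².

ΔF = 2.001 W/m²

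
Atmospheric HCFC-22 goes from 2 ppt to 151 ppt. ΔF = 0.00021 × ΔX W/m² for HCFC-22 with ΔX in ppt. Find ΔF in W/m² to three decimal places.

HCFC-22: ΔF = 0.00021 × (151 − 2) = 0.00021 × 149 = 0.0313 W/m².

ΔF = 0.031 W/m²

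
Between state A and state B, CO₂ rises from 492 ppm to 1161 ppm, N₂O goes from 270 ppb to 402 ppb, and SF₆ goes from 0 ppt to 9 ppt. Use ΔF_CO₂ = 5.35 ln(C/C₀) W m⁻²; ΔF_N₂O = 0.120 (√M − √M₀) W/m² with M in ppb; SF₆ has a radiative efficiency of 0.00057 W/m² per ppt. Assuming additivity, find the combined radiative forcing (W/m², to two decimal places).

CO₂: 5.35 × ln(1161/492) = 5.35 × ln(2.35976) = 5.35 × 0.85856 = 4.5933 W/m².
N₂O: 0.120 × (√402 − √270) = 0.120 × (20.0499 − 16.4317) = 0.120 × 3.6182 = 0.4342 W/m².
SF₆: ΔF = 0.00057 × (9 − 0) = 0.00057 × 9 = 0.0051 W/m².
Total ΔF = 4.5933 + 0.4342 + 0.0051 = 5.0326 W/m².

ΔF = 5.03 W/m²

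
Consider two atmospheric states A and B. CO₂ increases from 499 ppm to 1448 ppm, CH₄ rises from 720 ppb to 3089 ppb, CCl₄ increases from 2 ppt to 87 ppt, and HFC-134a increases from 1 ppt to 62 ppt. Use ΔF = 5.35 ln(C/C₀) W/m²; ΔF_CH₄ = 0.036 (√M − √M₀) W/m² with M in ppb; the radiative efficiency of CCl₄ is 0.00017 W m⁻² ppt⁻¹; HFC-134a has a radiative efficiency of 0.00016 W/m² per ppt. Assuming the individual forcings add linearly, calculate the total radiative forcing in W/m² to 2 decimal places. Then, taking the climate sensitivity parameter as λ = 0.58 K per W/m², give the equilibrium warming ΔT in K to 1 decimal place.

ΔF = 6.76 W/m²; ΔT = 3.9 K

CO₂: 5.35 × ln(1448/499) = 5.35 × ln(2.90180) = 5.35 × 1.06533 = 5.6995 W/m².
CH₄: 0.036 × (√3089 − √720) = 0.036 × (55.5788 − 26.8328) = 0.036 × 28.7460 = 1.0349 W/m².
CCl₄: ΔF = 0.00017 × (87 − 2) = 0.00017 × 85 = 0.0145 W/m².
HFC-134a: ΔF = 0.00016 × (62 − 1) = 0.00016 × 61 = 0.0098 W/m².
Total ΔF = 5.6995 + 1.0349 + 0.0145 + 0.0098 = 6.7587 W/m².
ΔT = λ ΔF = 0.58 × 6.76 = 3.9208 K.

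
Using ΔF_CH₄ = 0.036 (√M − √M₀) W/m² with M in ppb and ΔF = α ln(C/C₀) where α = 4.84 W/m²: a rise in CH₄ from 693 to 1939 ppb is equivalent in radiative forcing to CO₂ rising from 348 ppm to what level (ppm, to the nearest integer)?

C ≈ 397 ppm

CH₄ forcing: 0.036 × (√1939 − √693) = 0.036 × (44.0341 − 26.3249) = 0.036 × 17.7092 = 0.63753 W/m².
Set 4.84 ln(C/348) = 0.63753: ln(C/348) = 0.63753/4.84 = 0.13172, so C = 348 × e^0.13172 = 348 × 1.14079 = 396.99 ppm.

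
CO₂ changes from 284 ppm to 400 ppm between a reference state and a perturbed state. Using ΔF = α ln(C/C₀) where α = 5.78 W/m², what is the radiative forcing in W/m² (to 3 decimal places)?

CO₂: 5.78 × ln(400/284) = 5.78 × ln(1.40845) = 5.78 × 0.34249 = 1.9796 W/m².

ΔF = 1.980 W/m²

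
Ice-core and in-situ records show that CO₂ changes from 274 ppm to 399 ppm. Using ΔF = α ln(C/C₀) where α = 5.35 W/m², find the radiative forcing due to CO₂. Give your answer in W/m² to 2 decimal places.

CO₂: 5.35 × ln(399/274) = 5.35 × ln(1.45620) = 5.35 × 0.37583 = 2.0107 W/m².

ΔF = 2.01 W/m²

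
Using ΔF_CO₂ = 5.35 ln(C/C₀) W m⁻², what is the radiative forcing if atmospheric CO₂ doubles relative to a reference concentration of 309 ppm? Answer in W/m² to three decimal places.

Because the forcing depends only on the ratio C/C₀, the initial concentration does not enter.
ΔF = 5.35 × ln(2) = 5.35 × 0.69315 = 3.7084 W/m².

ΔF = 3.708 W/m²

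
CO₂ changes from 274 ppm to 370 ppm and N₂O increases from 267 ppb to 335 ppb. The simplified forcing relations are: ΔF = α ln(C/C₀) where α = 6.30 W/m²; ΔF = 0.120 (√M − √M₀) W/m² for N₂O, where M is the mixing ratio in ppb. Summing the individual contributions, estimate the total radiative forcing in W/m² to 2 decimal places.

CO₂: 6.30 × ln(370/274) = 6.30 × ln(1.35036) = 6.30 × 0.30037 = 1.8923 W/m².
N₂O: 0.120 × (√335 − √267) = 0.120 × (18.3030 − 16.3401) = 0.120 × 1.9629 = 0.2355 W/m².
Total ΔF = 1.8923 + 0.2355 = 2.1278 W/m².

ΔF = 2.13 W/m²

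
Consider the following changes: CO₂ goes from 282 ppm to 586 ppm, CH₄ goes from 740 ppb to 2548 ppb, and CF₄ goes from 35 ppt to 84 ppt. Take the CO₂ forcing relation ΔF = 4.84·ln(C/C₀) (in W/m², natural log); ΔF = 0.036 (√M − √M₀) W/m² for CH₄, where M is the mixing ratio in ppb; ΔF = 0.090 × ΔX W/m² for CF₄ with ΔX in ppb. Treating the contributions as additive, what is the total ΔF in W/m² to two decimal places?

ΔF = 4.38 W/m²

CO₂: 4.84 × ln(586/282) = 4.84 × ln(2.07801) = 4.84 × 0.73141 = 3.5400 W/m².
CH₄: 0.036 × (√2548 − √740) = 0.036 × (50.4777 − 27.2029) = 0.036 × 23.2748 = 0.8379 W/m².
CF₄: Δ = 84 − 35 = 49 ppt = 0.049 ppb; ΔF = 0.090 × 0.049 = 0.0044 W/m².
Total ΔF = 3.5400 + 0.8379 + 0.0044 = 4.3823 W/m².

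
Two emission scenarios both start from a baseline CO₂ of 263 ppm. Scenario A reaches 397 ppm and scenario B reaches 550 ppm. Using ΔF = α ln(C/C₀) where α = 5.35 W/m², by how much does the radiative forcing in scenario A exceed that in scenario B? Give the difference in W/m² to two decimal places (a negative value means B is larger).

ΔF_A − ΔF_B = -1.74 W/m²

ΔF_A = 5.35 ln(397/263) = 5.35 × 0.41178 = 2.2030 W/m².
ΔF_B = 5.35 ln(550/263) = 5.35 × 0.73776 = 3.9470 W/m².
Difference: 2.2030 − 3.9470 = -1.7440 W/m².
(Equivalently, ΔF_A − ΔF_B = 5.35 ln(397/550) = 5.35 × -0.32598 = -1.7440 W/m².)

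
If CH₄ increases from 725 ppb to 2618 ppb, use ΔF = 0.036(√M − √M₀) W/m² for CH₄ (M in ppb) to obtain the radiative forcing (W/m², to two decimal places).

ΔF = 0.87 W/m²

CH₄: 0.036 × (√2618 − √725) = 0.036 × (51.1664 − 26.9258) = 0.036 × 24.2406 = 0.8727 W/m².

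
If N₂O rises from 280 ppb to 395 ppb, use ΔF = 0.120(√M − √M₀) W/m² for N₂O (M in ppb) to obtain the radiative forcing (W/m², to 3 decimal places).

ΔF = 0.377 W/m²

N₂O: 0.120 × (√395 − √280) = 0.120 × (19.8746 − 16.7332) = 0.120 × 3.1414 = 0.3770 W/m².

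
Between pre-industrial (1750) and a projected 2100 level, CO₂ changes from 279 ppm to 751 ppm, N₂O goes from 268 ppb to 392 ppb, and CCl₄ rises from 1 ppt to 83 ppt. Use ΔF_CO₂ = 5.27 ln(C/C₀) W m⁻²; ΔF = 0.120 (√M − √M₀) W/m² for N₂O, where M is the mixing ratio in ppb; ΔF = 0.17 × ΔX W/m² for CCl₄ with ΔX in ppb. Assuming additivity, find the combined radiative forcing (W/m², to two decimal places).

ΔF = 5.64 W/m²

CO₂: 5.27 × ln(751/279) = 5.27 × ln(2.69176) = 5.27 × 0.99020 = 5.2184 W/m².
N₂O: 0.120 × (√392 − √268) = 0.120 × (19.7990 − 16.3707) = 0.120 × 3.4283 = 0.4114 W/m².
CCl₄: Δ = 83 − 1 = 82 ppt = 0.082 ppb; ΔF = 0.17 × 0.082 = 0.0139 W/m².
Total ΔF = 5.2184 + 0.4114 + 0.0139 = 5.6437 W/m².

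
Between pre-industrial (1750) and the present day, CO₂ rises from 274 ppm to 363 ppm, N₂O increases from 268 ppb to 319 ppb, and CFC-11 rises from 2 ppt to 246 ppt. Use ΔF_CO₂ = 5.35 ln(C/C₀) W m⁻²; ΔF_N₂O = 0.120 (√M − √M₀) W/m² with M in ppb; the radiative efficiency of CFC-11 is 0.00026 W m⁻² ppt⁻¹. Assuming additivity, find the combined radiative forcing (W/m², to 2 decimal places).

ΔF = 1.75 W/m²

CO₂: 5.35 × ln(363/274) = 5.35 × ln(1.32482) = 5.35 × 0.28128 = 1.5048 W/m².
N₂O: 0.120 × (√319 − √268) = 0.120 × (17.8606 − 16.3707) = 0.120 × 1.4899 = 0.1788 W/m².
CFC-11: ΔF = 0.00026 × (246 − 2) = 0.00026 × 244 = 0.0634 W/m².
Total ΔF = 1.5048 + 0.1788 + 0.0634 = 1.7470 W/m².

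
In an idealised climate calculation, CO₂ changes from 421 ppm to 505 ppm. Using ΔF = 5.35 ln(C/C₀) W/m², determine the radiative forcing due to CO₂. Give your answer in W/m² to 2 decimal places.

CO₂ absorption bands are partially saturated, so forcing scales with the logarithm of the concentration ratio.
CO₂: 5.35 × ln(505/421) = 5.35 × ln(1.19952) = 5.35 × 0.18192 = 0.9733 W/m².

ΔF = 0.97 W/m²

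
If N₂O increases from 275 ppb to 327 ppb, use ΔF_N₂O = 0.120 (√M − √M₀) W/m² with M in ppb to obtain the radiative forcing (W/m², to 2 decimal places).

N₂O: 0.120 × (√327 − √275) = 0.120 × (18.0831 − 16.5831) = 0.120 × 1.5000 = 0.1800 W/m².

ΔF = 0.18 W/m²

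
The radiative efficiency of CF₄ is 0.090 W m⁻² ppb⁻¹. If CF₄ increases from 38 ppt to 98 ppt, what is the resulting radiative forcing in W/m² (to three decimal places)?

ΔF = 0.005 W/m²

CF₄: Δ = 98 − 38 = 60 ppt = 0.060 ppb; ΔF = 0.090 × 0.060 = 0.0054 W/m².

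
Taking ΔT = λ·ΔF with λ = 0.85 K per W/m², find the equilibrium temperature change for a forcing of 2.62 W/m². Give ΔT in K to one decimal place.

ΔT = λ ΔF = 0.85 × 2.62 = 2.2270 K.

ΔT = 2.2 K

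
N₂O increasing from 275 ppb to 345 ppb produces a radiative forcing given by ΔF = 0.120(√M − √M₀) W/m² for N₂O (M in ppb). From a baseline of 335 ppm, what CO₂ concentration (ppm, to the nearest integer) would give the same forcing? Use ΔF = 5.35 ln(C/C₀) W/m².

C ≈ 350 ppm

N₂O forcing: 0.120 × (√345 − √275) = 0.120 × (18.5742 − 16.5831) = 0.120 × 1.9911 = 0.23893 W/m².
Set 5.35 ln(C/335) = 0.23893: ln(C/335) = 0.23893/5.35 = 0.04466, so C = 335 × e^0.04466 = 335 × 1.04567 = 350.30 ppm.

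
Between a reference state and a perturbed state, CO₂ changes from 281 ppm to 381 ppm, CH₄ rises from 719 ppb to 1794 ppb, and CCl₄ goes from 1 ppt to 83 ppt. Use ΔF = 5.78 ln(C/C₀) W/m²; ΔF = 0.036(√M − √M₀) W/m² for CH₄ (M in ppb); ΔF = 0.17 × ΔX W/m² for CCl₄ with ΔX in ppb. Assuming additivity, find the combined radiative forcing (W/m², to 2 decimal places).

CO₂: 5.78 × ln(381/281) = 5.78 × ln(1.35587) = 5.78 × 0.30444 = 1.7597 W/m².
CH₄: 0.036 × (√1794 − √719) = 0.036 × (42.3556 − 26.8142) = 0.036 × 15.5414 = 0.5595 W/m².
CCl₄: Δ = 83 − 1 = 82 ppt = 0.082 ppb; ΔF = 0.17 × 0.082 = 0.0139 W/m².
Total ΔF = 1.7597 + 0.5595 + 0.0139 = 2.3331 W/m².

ΔF = 2.33 W/m²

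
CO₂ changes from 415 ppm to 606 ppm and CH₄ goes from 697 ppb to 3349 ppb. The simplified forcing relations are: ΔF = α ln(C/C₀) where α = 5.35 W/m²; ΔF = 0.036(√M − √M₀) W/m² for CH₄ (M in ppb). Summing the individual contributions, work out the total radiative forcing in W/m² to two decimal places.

CO₂: 5.35 × ln(606/415) = 5.35 × ln(1.46024) = 5.35 × 0.37860 = 2.0255 W/m².
CH₄: 0.036 × (√3349 − √697) = 0.036 × (57.8705 − 26.4008) = 0.036 × 31.4697 = 1.1329 W/m².
Total ΔF = 2.0255 + 1.1329 = 3.1584 W/m².

ΔF = 3.16 W/m²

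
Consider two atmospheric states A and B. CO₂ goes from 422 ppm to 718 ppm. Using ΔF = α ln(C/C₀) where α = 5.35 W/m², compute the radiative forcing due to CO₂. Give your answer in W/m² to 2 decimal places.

CO₂: 5.35 × ln(718/422) = 5.35 × ln(1.70142) = 5.35 × 0.53146 = 2.8433 W/m².

ΔF = 2.84 W/m²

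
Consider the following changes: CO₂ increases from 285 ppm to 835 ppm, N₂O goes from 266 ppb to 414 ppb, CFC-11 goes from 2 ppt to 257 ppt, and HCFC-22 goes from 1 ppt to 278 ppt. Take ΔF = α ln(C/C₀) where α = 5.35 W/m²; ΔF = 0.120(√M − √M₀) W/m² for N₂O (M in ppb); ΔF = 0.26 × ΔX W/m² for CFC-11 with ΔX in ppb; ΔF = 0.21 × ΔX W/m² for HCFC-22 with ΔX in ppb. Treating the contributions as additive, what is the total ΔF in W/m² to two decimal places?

CO₂: 5.35 × ln(835/285) = 5.35 × ln(2.92982) = 5.35 × 1.07494 = 5.7509 W/m².
N₂O: 0.120 × (√414 − √266) = 0.120 × (20.3470 − 16.3095) = 0.120 × 4.0375 = 0.4845 W/m².
CFC-11: Δ = 257 − 2 = 255 ppt = 0.255 ppb; ΔF = 0.26 × 0.255 = 0.0663 W/m².
HCFC-22: Δ = 278 − 1 = 277 ppt = 0.277 ppb; ΔF = 0.21 × 0.277 = 0.0582 W/m².
Total ΔF = 5.7509 + 0.4845 + 0.0663 + 0.0582 = 6.3599 W/m².

ΔF = 6.36 W/m²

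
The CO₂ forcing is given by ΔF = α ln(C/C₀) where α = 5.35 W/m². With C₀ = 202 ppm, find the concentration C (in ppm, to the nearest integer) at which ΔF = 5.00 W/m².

Set 5.35 ln(C/202) = 5.00, so ln(C/202) = 5.00/5.35 = 0.93458.
Then C/202 = e^0.93458 = 2.54614, giving C = 202 × 2.54614 = 514.32 ppm.

C ≈ 514 ppm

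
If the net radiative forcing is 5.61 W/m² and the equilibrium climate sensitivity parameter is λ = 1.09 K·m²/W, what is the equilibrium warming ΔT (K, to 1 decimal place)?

ΔT = λ ΔF = 1.09 × 5.61 = 6.1149 K.

ΔT = 6.1 K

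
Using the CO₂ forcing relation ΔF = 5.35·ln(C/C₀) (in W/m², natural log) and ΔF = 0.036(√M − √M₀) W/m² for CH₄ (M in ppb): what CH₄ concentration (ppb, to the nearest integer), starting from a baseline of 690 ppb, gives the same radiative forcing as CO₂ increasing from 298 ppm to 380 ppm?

CO₂ forcing: 5.35 × ln(380/298) = 5.35 × 0.243078 = 1.30047 W/m².
Set 0.036(√M − √690) = 1.30047: √M = 1.30047/0.036 + √690 = 36.1242 + 26.2679 = 62.3921.
M = (62.3921)² = 3892.77 ppb.

M ≈ 3893 ppb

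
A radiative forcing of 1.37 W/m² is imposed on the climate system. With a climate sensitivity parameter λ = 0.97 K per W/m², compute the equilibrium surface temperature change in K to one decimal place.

ΔT = λ ΔF = 0.97 × 1.37 = 1.3289 K.

ΔT = 1.3 K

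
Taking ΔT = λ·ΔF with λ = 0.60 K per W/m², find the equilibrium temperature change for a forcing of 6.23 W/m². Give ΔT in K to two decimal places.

ΔT = 3.74 K

ΔT = λ ΔF = 0.60 × 6.23 = 3.7380 K.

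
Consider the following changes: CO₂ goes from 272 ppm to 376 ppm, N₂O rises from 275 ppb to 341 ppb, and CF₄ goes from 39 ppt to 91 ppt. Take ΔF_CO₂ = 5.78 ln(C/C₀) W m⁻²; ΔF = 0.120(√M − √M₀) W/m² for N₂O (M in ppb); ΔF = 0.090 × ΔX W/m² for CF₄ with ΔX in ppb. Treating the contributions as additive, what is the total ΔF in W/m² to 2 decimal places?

ΔF = 2.10 W/m²

CO₂: 5.78 × ln(376/272) = 5.78 × ln(1.38235) = 5.78 × 0.32378 = 1.8714 W/m².
N₂O: 0.120 × (√341 − √275) = 0.120 × (18.4662 − 16.5831) = 0.120 × 1.8831 = 0.2260 W/m².
CF₄: Δ = 91 − 39 = 52 ppt = 0.052 ppb; ΔF = 0.090 × 0.052 = 0.0047 W/m².
Total ΔF = 1.8714 + 0.2260 + 0.0047 = 2.1021 W/m².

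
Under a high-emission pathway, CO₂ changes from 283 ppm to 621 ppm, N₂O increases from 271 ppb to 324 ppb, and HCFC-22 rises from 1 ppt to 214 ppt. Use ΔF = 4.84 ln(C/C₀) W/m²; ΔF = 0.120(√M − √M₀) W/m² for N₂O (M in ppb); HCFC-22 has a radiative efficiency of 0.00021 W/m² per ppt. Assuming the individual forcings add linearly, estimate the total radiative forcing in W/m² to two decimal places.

ΔF = 4.03 W/m²

CO₂: 4.84 × ln(621/283) = 4.84 × ln(2.19435) = 4.84 × 0.78589 = 3.8037 W/m².
N₂O: 0.120 × (√324 − √271) = 0.120 × (18.0000 − 16.4621) = 0.120 × 1.5379 = 0.1845 W/m².
HCFC-22: ΔF = 0.00021 × (214 − 1) = 0.00021 × 213 = 0.0447 W/m².
Total ΔF = 3.8037 + 0.1845 + 0.0447 = 4.0329 W/m².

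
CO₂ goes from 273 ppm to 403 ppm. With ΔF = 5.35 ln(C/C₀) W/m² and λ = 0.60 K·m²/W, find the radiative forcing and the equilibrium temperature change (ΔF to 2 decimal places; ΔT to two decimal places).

CO₂: 5.35 × ln(403/273) = 5.35 × ln(1.47619) = 5.35 × 0.38946 = 2.0836 W/m².
ΔT = λ ΔF = 0.60 × 2.08 = 1.2480 K.

ΔF = 2.08 W/m²; ΔT = 1.25 K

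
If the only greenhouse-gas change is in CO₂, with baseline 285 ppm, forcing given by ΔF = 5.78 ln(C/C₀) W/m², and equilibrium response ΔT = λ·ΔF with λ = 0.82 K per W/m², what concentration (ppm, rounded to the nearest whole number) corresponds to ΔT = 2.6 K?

C ≈ 493 ppm

Required forcing: ΔF = ΔT/λ = 2.6/0.82 = 3.1707 W/m².
Then ln(C/285) = ΔF/5.78 = 3.1707/5.78 = 0.54856.
So C = 285 × e^0.54856 = 285 × 1.73076 = 493.27 ppm.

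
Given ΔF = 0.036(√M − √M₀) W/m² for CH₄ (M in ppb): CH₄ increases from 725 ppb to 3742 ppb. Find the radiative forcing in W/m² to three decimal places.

ΔF = 1.233 W/m²

CH₄: 0.036 × (√3742 − √725) = 0.036 × (61.1719 − 26.9258) = 0.036 × 34.2461 = 1.2329 W/m².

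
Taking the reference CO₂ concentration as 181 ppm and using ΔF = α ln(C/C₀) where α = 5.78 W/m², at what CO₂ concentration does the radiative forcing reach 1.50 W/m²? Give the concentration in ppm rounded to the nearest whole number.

Set 5.78 ln(C/181) = 1.50, so ln(C/181) = 1.50/5.78 = 0.25952.
Then C/181 = e^0.25952 = 1.29631, giving C = 181 × 1.29631 = 234.63 ppm.

C ≈ 235 ppm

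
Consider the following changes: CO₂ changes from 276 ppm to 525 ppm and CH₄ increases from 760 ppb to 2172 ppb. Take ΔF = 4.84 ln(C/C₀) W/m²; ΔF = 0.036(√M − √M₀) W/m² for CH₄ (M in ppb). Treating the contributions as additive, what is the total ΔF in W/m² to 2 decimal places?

CO₂: 4.84 × ln(525/276) = 4.84 × ln(1.90217) = 4.84 × 0.64300 = 3.1121 W/m².
CH₄: 0.036 × (√2172 − √760) = 0.036 × (46.6047 − 27.5681) = 0.036 × 19.0366 = 0.6853 W/m².
Total ΔF = 3.1121 + 0.6853 = 3.7974 W/m².

ΔF = 3.80 W/m²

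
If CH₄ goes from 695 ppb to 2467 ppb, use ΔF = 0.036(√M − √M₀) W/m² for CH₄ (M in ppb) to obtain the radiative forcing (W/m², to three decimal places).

CH₄: 0.036 × (√2467 − √695) = 0.036 × (49.6689 − 26.3629) = 0.036 × 23.3060 = 0.8390 W/m².

ΔF = 0.839 W/m²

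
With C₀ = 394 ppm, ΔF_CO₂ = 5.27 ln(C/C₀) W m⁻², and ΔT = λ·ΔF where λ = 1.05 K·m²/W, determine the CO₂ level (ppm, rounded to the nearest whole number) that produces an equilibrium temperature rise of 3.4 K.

C ≈ 728 ppm

Required forcing: ΔF = ΔT/λ = 3.4/1.05 = 3.2381 W/m².
Then ln(C/394) = ΔF/5.27 = 3.2381/5.27 = 0.61444.
So C = 394 × e^0.61444 = 394 × 1.84862 = 728.36 ppm.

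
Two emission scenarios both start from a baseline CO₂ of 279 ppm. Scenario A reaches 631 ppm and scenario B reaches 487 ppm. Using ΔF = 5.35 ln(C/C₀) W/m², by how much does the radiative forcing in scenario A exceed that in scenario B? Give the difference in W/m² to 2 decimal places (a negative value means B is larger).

ΔF_A = 5.35 ln(631/279) = 5.35 × 0.81609 = 4.3661 W/m².
ΔF_B = 5.35 ln(487/279) = 5.35 × 0.55705 = 2.9802 W/m².
Difference: 4.3661 − 2.9802 = 1.3859 W/m².
(Equivalently, ΔF_A − ΔF_B = 5.35 ln(631/487) = 5.35 × 0.25904 = 1.3859 W/m².)

ΔF_A − ΔF_B = 1.39 W/m²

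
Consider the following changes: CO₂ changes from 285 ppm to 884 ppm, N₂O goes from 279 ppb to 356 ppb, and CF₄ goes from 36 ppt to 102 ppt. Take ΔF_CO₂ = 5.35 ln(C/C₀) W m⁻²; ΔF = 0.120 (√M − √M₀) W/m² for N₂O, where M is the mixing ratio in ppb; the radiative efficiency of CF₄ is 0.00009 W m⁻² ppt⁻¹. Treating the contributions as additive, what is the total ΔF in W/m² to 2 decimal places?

CO₂: 5.35 × ln(884/285) = 5.35 × ln(3.10175) = 5.35 × 1.13197 = 6.0560 W/m².
N₂O: 0.120 × (√356 − √279) = 0.120 × (18.8680 − 16.7033) = 0.120 × 2.1647 = 0.2598 W/m².
CF₄: ΔF = 0.00009 × (102 − 36) = 0.00009 × 66 = 0.0059 W/m².
Total ΔF = 6.0560 + 0.2598 + 0.0059 = 6.3217 W/m².

ΔF = 6.32 W/m²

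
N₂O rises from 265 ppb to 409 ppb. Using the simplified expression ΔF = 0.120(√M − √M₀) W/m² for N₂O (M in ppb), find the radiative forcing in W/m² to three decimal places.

N₂O: 0.120 × (√409 − √265) = 0.120 × (20.2237 − 16.2788) = 0.120 × 3.9449 = 0.4734 W/m².

ΔF = 0.473 W/m²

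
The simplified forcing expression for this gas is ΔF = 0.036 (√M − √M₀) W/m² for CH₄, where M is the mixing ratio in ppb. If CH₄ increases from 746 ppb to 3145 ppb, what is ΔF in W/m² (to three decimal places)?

ΔF = 1.036 W/m²

CH₄: 0.036 × (√3145 − √746) = 0.036 × (56.0803 − 27.3130) = 0.036 × 28.7673 = 1.0356 W/m².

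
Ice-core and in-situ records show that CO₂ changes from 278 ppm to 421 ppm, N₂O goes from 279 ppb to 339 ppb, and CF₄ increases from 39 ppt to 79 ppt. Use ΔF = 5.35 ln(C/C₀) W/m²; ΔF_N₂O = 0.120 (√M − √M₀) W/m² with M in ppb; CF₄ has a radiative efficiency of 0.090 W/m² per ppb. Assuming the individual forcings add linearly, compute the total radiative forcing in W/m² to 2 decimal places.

CO₂: 5.35 × ln(421/278) = 5.35 × ln(1.51439) = 5.35 × 0.41501 = 2.2203 W/m².
N₂O: 0.120 × (√339 − √279) = 0.120 × (18.4120 − 16.7033) = 0.120 × 1.7087 = 0.2050 W/m².
CF₄: Δ = 79 − 39 = 40 ppt = 0.040 ppb; ΔF = 0.090 × 0.040 = 0.0036 W/m².
Total ΔF = 2.2203 + 0.2050 + 0.0036 = 2.4289 W/m².

ΔF = 2.43 W/m²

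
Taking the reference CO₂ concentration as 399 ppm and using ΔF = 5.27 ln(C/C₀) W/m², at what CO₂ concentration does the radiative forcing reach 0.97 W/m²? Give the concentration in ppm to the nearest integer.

Set 5.27 ln(C/399) = 0.97, so ln(C/399) = 0.97/5.27 = 0.18406.
Then C/399 = e^0.18406 = 1.20209, giving C = 399 × 1.20209 = 479.63 ppm.

C ≈ 480 ppm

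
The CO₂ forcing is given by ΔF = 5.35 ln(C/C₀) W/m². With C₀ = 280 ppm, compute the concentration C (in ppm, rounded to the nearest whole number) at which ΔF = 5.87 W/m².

C ≈ 839 ppm

Set 5.35 ln(C/280) = 5.87, so ln(C/280) = 5.87/5.35 = 1.09720.
Then C/280 = e^1.09720 = 2.99577, giving C = 280 × 2.99577 = 838.82 ppm.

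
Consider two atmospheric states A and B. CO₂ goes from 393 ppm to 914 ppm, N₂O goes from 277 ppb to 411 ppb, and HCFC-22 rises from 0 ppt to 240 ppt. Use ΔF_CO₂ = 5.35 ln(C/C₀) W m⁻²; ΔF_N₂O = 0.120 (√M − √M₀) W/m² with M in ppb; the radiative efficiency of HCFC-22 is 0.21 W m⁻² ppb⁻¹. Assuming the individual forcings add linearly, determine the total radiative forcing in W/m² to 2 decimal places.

ΔF = 5.00 W/m²

CO₂: 5.35 × ln(914/393) = 5.35 × ln(2.32570) = 5.35 × 0.84402 = 4.5155 W/m².
N₂O: 0.120 × (√411 − √277) = 0.120 × (20.2731 − 16.6433) = 0.120 × 3.6298 = 0.4356 W/m².
HCFC-22: Δ = 240 − 0 = 240 ppt = 0.240 ppb; ΔF = 0.21 × 0.240 = 0.0504 W/m².
Total ΔF = 4.5155 + 0.4356 + 0.0504 = 5.0015 W/m².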